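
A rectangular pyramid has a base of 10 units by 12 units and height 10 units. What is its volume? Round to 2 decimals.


Shape: rectangular pyramid
Base: 10 units x 12 units, Height h = 10 units
Formula: V = (1/3) * base_area * h
base_area = 10 * 12 = 120
base_area * h = 120 * 10 = 1200
V = 1200 / 3
V = 400
400 units^3


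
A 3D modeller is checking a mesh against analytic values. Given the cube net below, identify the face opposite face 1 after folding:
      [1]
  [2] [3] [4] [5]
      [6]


Net: cross layout. Take square 3 as the base (bottom).
Fold the four squares in the horizontal row up around 3: 2 -> left, 4 -> right, 5 wraps to the top.
Fold 1 and 6 up from 3: 1 -> back, 6 -> front.
Opposite pairs are therefore: (1, 6), (2, 4), (3, 5).
Face 1 is opposite face 6.
face 6


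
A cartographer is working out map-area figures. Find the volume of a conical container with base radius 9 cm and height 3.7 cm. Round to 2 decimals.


Shape: cone
Radius r = 9 cm, Height h = 3.7 cm
Formula: V = (1/3) * pi * r^2 * h
r^2 = 81
pi * r^2 * h = pi * 81 * 3.7 = 299.7 * pi
V = 299.7 * pi / 3
V = 313.85
313.85 cm^3


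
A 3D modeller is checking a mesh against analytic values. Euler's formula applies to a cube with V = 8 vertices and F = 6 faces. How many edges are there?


Polyhedron: cube
Euler's formula for convex polyhedra: V - E + F = 2
Given: V = 8 vertices and F = 6 faces
Solve for E:
E = V + F - 2 = 8 + 6 - 2 = 12
12 edges


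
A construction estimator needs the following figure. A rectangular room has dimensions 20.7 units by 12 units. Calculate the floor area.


Shape: rectangle
Length l = 20.7 units, Width w = 12 units
Formula: A = l * w
A = 20.7 * 12
A = 248.4
248.4 units^2


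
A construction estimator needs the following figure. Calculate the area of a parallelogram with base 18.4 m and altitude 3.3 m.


Shape: parallelogram
Base b = 18.4 m, Height h = 3.3 m
Formula: A = b * h
A = 18.4 * 3.3
A = 60.72
60.72 m^2


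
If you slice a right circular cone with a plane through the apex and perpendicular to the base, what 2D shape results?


Solid: right circular cone
Cutting plane: through the apex and perpendicular to the base
Visualize the intersection of the plane with the solid's surface.
The boundary of the cut region is a isosceles triangle.
isosceles triangle


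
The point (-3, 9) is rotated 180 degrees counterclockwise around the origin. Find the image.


Transformation: rotation about the origin
Original point: (-3, 9)
Rule for 180 deg: (x, y) -> (-x, -y)
Apply: (-3, 9) -> (3, -9)
(3, -9)


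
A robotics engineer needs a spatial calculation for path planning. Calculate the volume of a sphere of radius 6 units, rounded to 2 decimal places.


Shape: sphere
Radius r = 6 units
Formula: V = (4/3) * pi * r^3
r^3 = 216
(4/3) * 216 = 288
V = 288 * pi
V = 904.78
904.78 units^3


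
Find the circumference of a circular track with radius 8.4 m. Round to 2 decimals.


Shape: circle
Radius r = 8.4 m
Formula: C = 2 * pi * r
C = 2 * pi * 8.4
C = 16.8 * pi
C = 52.78
52.78 m


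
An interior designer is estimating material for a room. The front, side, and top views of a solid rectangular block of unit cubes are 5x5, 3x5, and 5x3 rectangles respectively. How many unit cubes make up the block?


Orthographic views of a solid rectangular block:
Front view 5 x 5 -> length = 5, height = 5
Side view 3 x 5 -> width = 3, height = 5 (consistent)
Top view 5 x 3 -> confirms length = 5, width = 3
The block is 5 x 3 x 5.
Total unit cubes = 5 * 3 * 5 = 75
75 unit cubes


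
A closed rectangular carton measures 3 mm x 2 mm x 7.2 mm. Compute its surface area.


Shape: rectangular prism
l = 3 mm, w = 2 mm, h = 7.2 mm
Formula: SA = 2(lw + lh + wh)
lw = 6, lh = 21.6, wh = 14.4
lw + lh + wh = 42
SA = 2 * 42
SA = 84
84 mm^2


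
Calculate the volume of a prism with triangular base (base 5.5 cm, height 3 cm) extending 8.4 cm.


Shape: triangular prism
Triangle base = 5.5 cm, triangle height = 3 cm, prism length L = 8.4 cm
Formula: V = (1/2 * b * h_tri) * L
Cross-section area = 0.5 * 5.5 * 3 = 8.25
V = 8.25 * 8.4
V = 69.3
69.3 cm^3


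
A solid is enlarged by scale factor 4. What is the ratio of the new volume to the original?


Linear scale factor k = 4
Rule: under a linear scaling by k, volumes scale by k^3.
k^3 = 4 * 4 * 4
k^3 = 16 * 4
k^3 = 64
Volume scales by a factor of 64.
64 (dimensionless)


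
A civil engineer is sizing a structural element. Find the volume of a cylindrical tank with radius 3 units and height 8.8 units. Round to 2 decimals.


Shape: cylinder
Radius r = 3 units, Height h = 8.8 units
Formula: V = pi * r^2 * h
r^2 = 9
V = pi * 9 * 8.8
V = 79.2 * pi
V = 248.81
248.81 units^3


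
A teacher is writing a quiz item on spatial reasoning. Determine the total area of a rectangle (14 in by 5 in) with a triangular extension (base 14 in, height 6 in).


Composite shape: rectangle + triangle
Rectangle area = 14 * 5 = 70
Triangle area = 0.5 * 14 * 6 = 42
Total = 70 + 42
Total = 112
112 in^2


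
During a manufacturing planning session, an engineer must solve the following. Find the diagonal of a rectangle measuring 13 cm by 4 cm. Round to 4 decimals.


Shape: rectangle (diagonal via Pythagoras)
Sides: 13 cm and 4 cm
Formula: d = sqrt(l^2 + w^2)
l^2 = 169, w^2 = 16
l^2 + w^2 = 185
d = sqrt(185)
d = 13.6015
13.6015 cm


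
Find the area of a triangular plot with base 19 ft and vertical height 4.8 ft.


Shape: triangle
Base b = 19 ft, Height h = 4.8 ft
Formula: A = (1/2) * b * h
A = 0.5 * 19 * 4.8
A = 0.5 * 91.2
A = 45.6
45.6 ft^2


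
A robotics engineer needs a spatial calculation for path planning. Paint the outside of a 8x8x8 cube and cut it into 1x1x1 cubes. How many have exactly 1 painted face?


Large cube: 8 x 8 x 8, cut into unit cubes.
n = 8, so n - 2 = 6
Cubes with 1 painted face lie in the interior of each face.
A cube has 6 faces; each contributes (n - 2)^2 = 36 such cubes.
Count = 6 * 36 = 216
216 unit cubes


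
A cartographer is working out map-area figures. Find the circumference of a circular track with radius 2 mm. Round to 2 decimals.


Shape: circle
Radius r = 2 mm
Formula: C = 2 * pi * r
C = 2 * pi * 2
C = 4 * pi
C = 12.57
12.57 mm


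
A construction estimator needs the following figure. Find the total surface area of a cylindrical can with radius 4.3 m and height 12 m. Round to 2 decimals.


Shape: closed cylinder
Radius r = 4.3 m, Height h = 12 m
Formula: SA = 2*pi*r^2 + 2*pi*r*h = 2*pi*r*(r + h)
r + h = 16.3
2 * r * (r + h) = 2 * 4.3 * 16.3 = 140.18
SA = 140.18 * pi
SA = 440.39
440.39 m^2


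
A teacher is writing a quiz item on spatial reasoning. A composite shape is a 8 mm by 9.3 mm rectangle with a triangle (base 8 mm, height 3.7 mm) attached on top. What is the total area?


Composite shape: rectangle + triangle
Rectangle area = 8 * 9.3 = 74.4
Triangle area = 0.5 * 8 * 3.7 = 14.8
Total = 74.4 + 14.8
Total = 89.2
89.2 mm^2


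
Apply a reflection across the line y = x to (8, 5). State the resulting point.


Transformation: reflection
Original point: (8, 5)
Rule for reflection over y = x: (x, y) -> (y, x)
Apply: (8, 5) -> (5, 8)
(5, 8)


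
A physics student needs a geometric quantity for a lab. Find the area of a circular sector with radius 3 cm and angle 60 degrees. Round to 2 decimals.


Shape: circular sector
Radius r = 3 cm, Angle = 60 degrees
Formula: A = (angle/360) * pi * r^2
r^2 = 9
Fraction of circle = 60/360
A = (60/360) * pi * 9
A = 1.5 * pi
A = 4.71
4.71 cm^2


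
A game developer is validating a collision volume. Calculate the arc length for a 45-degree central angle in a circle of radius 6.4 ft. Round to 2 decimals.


Shape: circular arc
Radius r = 6.4 ft, Angle = 45 degrees
Formula: L = (angle/360) * 2 * pi * r
2 * pi * r = 12.8 * pi
L = (45/360) * 12.8 * pi
L = 1.6 * pi
L = 5.03
5.03 ft


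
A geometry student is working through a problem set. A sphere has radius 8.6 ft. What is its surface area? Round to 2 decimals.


Shape: sphere
Radius r = 8.6 ft
Formula: SA = 4 * pi * r^2
r^2 = 73.96
SA = 4 * pi * 73.96
SA = 295.84 * pi
SA = 929.41
929.41 ft^2


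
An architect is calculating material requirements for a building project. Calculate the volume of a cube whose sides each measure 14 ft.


Shape: cube
Side s = 14 ft
Formula: V = s^3
V = 14 * 14 * 14
V = 196 * 14
V = 2744
2744 ft^3


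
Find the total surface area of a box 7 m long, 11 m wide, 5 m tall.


Shape: rectangular prism
l = 7 m, w = 11 m, h = 5 m
Formula: SA = 2(lw + lh + wh)
lw = 77, lh = 35, wh = 55
lw + lh + wh = 167
SA = 2 * 167
SA = 334
334 m^2


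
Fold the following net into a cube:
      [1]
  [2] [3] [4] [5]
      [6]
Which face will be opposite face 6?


Net: cross layout. Take square 3 as the base (bottom).
Fold the four squares in the horizontal row up around 3: 2 -> left, 4 -> right, 5 wraps to the top.
Fold 1 and 6 up from 3: 1 -> back, 6 -> front.
Opposite pairs are therefore: (1, 6), (2, 4), (3, 5).
Face 6 is opposite face 1.
face 1


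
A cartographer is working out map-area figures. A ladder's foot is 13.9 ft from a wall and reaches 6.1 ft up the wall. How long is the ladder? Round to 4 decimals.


Shape: right triangle
Legs a = 13.9 ft, b = 6.1 ft
Formula: c = sqrt(a^2 + b^2)
a^2 = 193.21, b^2 = 37.21
a^2 + b^2 = 230.42
c = sqrt(230.42)
c = 15.1796
15.1796 ft


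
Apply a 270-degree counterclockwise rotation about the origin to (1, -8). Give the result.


Transformation: rotation about the origin
Original point: (1, -8)
Rule for 270 deg counterclockwise: (x, y) -> (y, -x)
Apply: (1, -8) -> (-8, -1)
(-8, -1)


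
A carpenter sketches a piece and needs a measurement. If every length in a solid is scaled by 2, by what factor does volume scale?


Linear scale factor k = 2
Rule: under a linear scaling by k, volumes scale by k^3.
k^3 = 2 * 2 * 2
k^3 = 4 * 2
k^3 = 8
Volume scales by a factor of 8.
8 (dimensionless)


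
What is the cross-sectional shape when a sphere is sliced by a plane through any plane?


Solid: sphere
Cutting plane: through any plane
Visualize the intersection of the plane with the solid's surface.
The boundary of the cut region is a circle.
circle


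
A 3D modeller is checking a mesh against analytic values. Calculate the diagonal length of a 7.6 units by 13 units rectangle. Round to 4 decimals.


Shape: rectangle (diagonal via Pythagoras)
Sides: 7.6 units and 13 units
Formula: d = sqrt(l^2 + w^2)
l^2 = 57.76, w^2 = 169
l^2 + w^2 = 226.76
d = sqrt(226.76)
d = 15.0586
15.0586 units


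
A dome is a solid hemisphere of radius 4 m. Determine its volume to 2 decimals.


Shape: hemisphere (half of a sphere)
Radius r = 4 m
Formula: V = (1/2) * (4/3) * pi * r^3 = (2/3) * pi * r^3
r^3 = 64
(2/3) * 64 = 42.666667
V = 42.666667 * pi
V = 134.04
134.04 m^3


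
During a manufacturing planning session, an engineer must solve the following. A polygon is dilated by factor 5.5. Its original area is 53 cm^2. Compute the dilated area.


Linear scale factor k = 5.5
Original area = 53 cm^2
Rule: under a linear scaling by k, areas scale by k^2.
k^2 = 5.5^2 = 30.25
New area = 53 * 30.25
New area = 1603.25
1603.25 cm^2


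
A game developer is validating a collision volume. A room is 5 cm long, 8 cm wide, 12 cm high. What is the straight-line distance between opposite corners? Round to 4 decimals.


Shape: rectangular box (space diagonal)
l = 5 cm, w = 8 cm, h = 12 cm
Visualize: the diagonal of the base, then a right triangle with that diagonal and the height.
Formula: d = sqrt(l^2 + w^2 + h^2)
l^2 + w^2 + h^2 = 25 + 64 + 144 = 233
d = sqrt(233)
d = 15.2643
15.2643 cm


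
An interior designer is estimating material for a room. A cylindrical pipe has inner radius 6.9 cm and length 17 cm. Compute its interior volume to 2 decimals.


Shape: cylinder
Radius r = 6.9 cm, Height h = 17 cm
Formula: V = pi * r^2 * h
r^2 = 47.61
V = pi * 47.61 * 17
V = 809.37 * pi
V = 2542.71
2542.71 cm^3


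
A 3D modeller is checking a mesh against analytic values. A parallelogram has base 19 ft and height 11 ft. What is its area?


Shape: parallelogram
Base b = 19 ft, Height h = 11 ft
Formula: A = b * h
A = 19 * 11
A = 209
209 ft^2


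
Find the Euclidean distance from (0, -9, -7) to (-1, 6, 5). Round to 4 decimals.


3D distance between two points
P1 = (0, -9, -7), P2 = (-1, 6, 5)
Formula: d = sqrt((x2-x1)^2 + (y2-y1)^2 + (z2-z1)^2)
dx = -1 - 0 = -1
dy = 6 - -9 = 15
dz = 5 - -7 = 12
dx^2 + dy^2 + dz^2 = 1 + 225 + 144 = 370
d = sqrt(370)
d = 19.2354
19.2354 units


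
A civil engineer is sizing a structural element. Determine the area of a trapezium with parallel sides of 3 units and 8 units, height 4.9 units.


Shape: trapezoid
Parallel sides a = 3 units, b = 8 units; Height h = 4.9 units
Formula: A = (a + b) * h / 2
a + b = 3 + 8 = 11
A = 11 * 4.9 / 2
A = 53.9 / 2
A = 26.95
26.95 units^2


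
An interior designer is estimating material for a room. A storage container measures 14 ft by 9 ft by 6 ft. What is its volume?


Shape: rectangular prism
l = 14 ft, w = 9 ft, h = 6 ft
Formula: V = l * w * h
V = 14 * 9 * 6
V = 126 * 6
V = 756
756 ft^3


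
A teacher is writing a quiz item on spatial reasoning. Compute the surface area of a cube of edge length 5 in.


Shape: cube
Side s = 5 in
A cube has 6 square faces.
Formula: SA = 6 * s^2
s^2 = 25
SA = 6 * 25
SA = 150
150 in^2


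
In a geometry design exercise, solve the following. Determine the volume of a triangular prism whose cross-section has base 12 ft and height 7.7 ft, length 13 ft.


Shape: triangular prism
Triangle base = 12 ft, triangle height = 7.7 ft, prism length L = 13 ft
Formula: V = (1/2 * b * h_tri) * L
Cross-section area = 0.5 * 12 * 7.7 = 46.2
V = 46.2 * 13
V = 600.6
600.6 ft^3


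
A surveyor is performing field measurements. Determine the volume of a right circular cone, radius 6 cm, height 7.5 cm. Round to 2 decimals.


Shape: cone
Radius r = 6 cm, Height h = 7.5 cm
Formula: V = (1/3) * pi * r^2 * h
r^2 = 36
pi * r^2 * h = pi * 36 * 7.5 = 270 * pi
V = 270 * pi / 3
V = 282.74
282.74 cm^3


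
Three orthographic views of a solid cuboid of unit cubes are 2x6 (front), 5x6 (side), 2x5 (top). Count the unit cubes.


Orthographic views of a solid rectangular block:
Front view 2 x 6 -> length = 2, height = 6
Side view 5 x 6 -> width = 5, height = 6 (consistent)
Top view 2 x 5 -> confirms length = 2, width = 5
The block is 2 x 5 x 6.
Total unit cubes = 2 * 5 * 6 = 60
60 unit cubes


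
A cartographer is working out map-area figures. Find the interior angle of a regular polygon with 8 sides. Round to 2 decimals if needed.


Shape: regular octagon (8 sides)
Formula: interior angle = (n - 2) * 180 / n
(n - 2) = 6
(n - 2) * 180 = 1080
angle = 1080 / 8
angle = 135
135 degrees


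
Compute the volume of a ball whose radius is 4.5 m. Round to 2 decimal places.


Shape: sphere
Radius r = 4.5 m
Formula: V = (4/3) * pi * r^3
r^3 = 91.125
(4/3) * 91.125 = 121.5
V = 121.5 * pi
V = 381.7
381.7 m^3


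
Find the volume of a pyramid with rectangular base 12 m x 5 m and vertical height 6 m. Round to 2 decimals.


Shape: rectangular pyramid
Base: 12 m x 5 m, Height h = 6 m
Formula: V = (1/3) * base_area * h
base_area = 12 * 5 = 60
base_area * h = 60 * 6 = 360
V = 360 / 3
V = 120
120 m^3


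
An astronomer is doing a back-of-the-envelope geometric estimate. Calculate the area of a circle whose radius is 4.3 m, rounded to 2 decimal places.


Shape: circle
Radius r = 4.3 m
Formula: A = pi * r^2
r^2 = 4.3^2 = 18.49
A = pi * 18.49
A = 58.09
58.09 m^2


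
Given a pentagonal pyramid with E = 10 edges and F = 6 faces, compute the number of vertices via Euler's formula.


Polyhedron: pentagonal pyramid
Euler's formula for convex polyhedra: V - E + F = 2
Given: E = 10 edges and F = 6 faces
Solve for V:
V = 2 + E - F = 2 + 10 - 6 = 6
6 vertices


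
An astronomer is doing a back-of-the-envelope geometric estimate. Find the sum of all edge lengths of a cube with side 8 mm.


Shape: cube
Side s = 8 mm
A cube has 12 edges, all equal.
Formula: total edge length = 12 * s
Total = 12 * 8
Total = 96
96 mm


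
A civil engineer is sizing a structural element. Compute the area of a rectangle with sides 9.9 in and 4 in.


Shape: rectangle
Length l = 9.9 in, Width w = 4 in
Formula: A = l * w
A = 9.9 * 4
A = 39.6
39.6 in^2


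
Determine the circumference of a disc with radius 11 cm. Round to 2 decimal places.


Shape: circle
Radius r = 11 cm
Formula: C = 2 * pi * r
C = 2 * pi * 11
C = 22 * pi
C = 69.12
69.12 cm


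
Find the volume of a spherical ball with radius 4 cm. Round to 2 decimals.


Shape: sphere
Radius r = 4 cm
Formula: V = (4/3) * pi * r^3
r^3 = 64
(4/3) * 64 = 85.333333
V = 85.333333 * pi
V = 268.08
268.08 cm^3


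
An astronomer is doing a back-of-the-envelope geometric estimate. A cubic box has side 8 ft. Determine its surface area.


Shape: cube
Side s = 8 ft
A cube has 6 square faces.
Formula: SA = 6 * s^2
s^2 = 64
SA = 6 * 64
SA = 384
384 ft^2


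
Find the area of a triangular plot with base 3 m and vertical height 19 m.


Shape: triangle
Base b = 3 m, Height h = 19 m
Formula: A = (1/2) * b * h
A = 0.5 * 3 * 19
A = 0.5 * 57
A = 28.5
28.5 m^2


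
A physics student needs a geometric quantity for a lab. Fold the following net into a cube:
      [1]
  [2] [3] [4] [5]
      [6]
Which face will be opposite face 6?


Net: cross layout. Take square 3 as the base (bottom).
Fold the four squares in the horizontal row up around 3: 2 -> left, 4 -> right, 5 wraps to the top.
Fold 1 and 6 up from 3: 1 -> back, 6 -> front.
Opposite pairs are therefore: (1, 6), (2, 4), (3, 5).
Face 6 is opposite face 1.
face 1


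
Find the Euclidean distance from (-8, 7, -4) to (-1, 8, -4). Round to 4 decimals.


3D distance between two points
P1 = (-8, 7, -4), P2 = (-1, 8, -4)
Formula: d = sqrt((x2-x1)^2 + (y2-y1)^2 + (z2-z1)^2)
dx = -1 - -8 = 7
dy = 8 - 7 = 1
dz = -4 - -4 = 0
dx^2 + dy^2 + dz^2 = 49 + 1 + 0 = 50
d = sqrt(50)
d = 7.0711
7.0711 units


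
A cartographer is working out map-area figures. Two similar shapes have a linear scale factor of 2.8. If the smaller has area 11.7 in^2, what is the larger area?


Linear scale factor k = 2.8
Original area = 11.7 in^2
Rule: under a linear scaling by k, areas scale by k^2.
k^2 = 2.8^2 = 7.84
New area = 11.7 * 7.84
New area = 91.728
91.728 in^2


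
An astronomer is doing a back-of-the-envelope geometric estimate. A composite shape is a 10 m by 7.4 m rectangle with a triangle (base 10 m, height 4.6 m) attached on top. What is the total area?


Composite shape: rectangle + triangle
Rectangle area = 10 * 7.4 = 74
Triangle area = 0.5 * 10 * 4.6 = 23
Total = 74 + 23
Total = 97
97 m^2


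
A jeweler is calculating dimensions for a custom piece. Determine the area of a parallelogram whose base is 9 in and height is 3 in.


Shape: parallelogram
Base b = 9 in, Height h = 3 in
Formula: A = b * h
A = 9 * 3
A = 27
27 in^2


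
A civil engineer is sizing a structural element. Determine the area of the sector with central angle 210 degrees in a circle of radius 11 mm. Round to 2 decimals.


Shape: circular sector
Radius r = 11 mm, Angle = 210 degrees
Formula: A = (angle/360) * pi * r^2
r^2 = 121
Fraction of circle = 210/360
A = (210/360) * pi * 121
A = 70.583333 * pi
A = 221.74
221.74 mm^2


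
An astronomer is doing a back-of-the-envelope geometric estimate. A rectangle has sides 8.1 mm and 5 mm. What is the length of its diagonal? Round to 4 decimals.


Shape: rectangle (diagonal via Pythagoras)
Sides: 8.1 mm and 5 mm
Formula: d = sqrt(l^2 + w^2)
l^2 = 65.61, w^2 = 25
l^2 + w^2 = 90.61
d = sqrt(90.61)
d = 9.5189
9.5189 mm


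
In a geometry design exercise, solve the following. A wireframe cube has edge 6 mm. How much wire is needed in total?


Shape: cube
Side s = 6 mm
A cube has 12 edges, all equal.
Formula: total edge length = 12 * s
Total = 12 * 6
Total = 72
72 mm


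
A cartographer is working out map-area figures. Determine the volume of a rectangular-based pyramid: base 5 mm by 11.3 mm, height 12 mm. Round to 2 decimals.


Shape: rectangular pyramid
Base: 5 mm x 11.3 mm, Height h = 12 mm
Formula: V = (1/3) * base_area * h
base_area = 5 * 11.3 = 56.5
base_area * h = 56.5 * 12 = 678
V = 678 / 3
V = 226
226 mm^3


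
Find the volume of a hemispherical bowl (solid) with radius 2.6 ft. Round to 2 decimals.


Shape: hemisphere (half of a sphere)
Radius r = 2.6 ft
Formula: V = (1/2) * (4/3) * pi * r^3 = (2/3) * pi * r^3
r^3 = 17.576
(2/3) * 17.576 = 11.717333
V = 11.717333 * pi
V = 36.81
36.81 ft^3


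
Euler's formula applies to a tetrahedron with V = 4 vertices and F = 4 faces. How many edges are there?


Polyhedron: tetrahedron
Euler's formula for convex polyhedra: V - E + F = 2
Given: V = 4 vertices and F = 4 faces
Solve for E:
E = V + F - 2 = 4 + 4 - 2 = 6
6 edges


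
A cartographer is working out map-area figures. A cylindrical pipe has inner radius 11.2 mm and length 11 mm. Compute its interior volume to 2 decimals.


Shape: cylinder
Radius r = 11.2 mm, Height h = 11 mm
Formula: V = pi * r^2 * h
r^2 = 125.44
V = pi * 125.44 * 11
V = 1379.84 * pi
V = 4334.9
4334.9 mm^3


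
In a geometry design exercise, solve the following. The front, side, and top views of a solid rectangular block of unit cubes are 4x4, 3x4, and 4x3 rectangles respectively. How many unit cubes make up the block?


Orthographic views of a solid rectangular block:
Front view 4 x 4 -> length = 4, height = 4
Side view 3 x 4 -> width = 3, height = 4 (consistent)
Top view 4 x 3 -> confirms length = 4, width = 3
The block is 4 x 3 x 4.
Total unit cubes = 4 * 3 * 4 = 48
48 unit cubes


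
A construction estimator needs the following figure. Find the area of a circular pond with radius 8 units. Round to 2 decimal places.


Shape: circle
Radius r = 8 units
Formula: A = pi * r^2
r^2 = 8^2 = 64
A = pi * 64
A = 201.06
201.06 units^2


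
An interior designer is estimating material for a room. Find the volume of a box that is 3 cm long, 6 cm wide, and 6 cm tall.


Shape: rectangular prism
l = 3 cm, w = 6 cm, h = 6 cm
Formula: V = l * w * h
V = 3 * 6 * 6
V = 18 * 6
V = 108
108 cm^3


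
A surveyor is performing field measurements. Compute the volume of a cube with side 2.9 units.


Shape: cube
Side s = 2.9 units
Formula: V = s^3
V = 2.9 * 2.9 * 2.9
V = 8.41 * 2.9
V = 24.389
24.389 units^3


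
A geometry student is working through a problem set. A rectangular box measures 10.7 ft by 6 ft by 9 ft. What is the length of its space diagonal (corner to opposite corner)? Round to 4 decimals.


Shape: rectangular box (space diagonal)
l = 10.7 ft, w = 6 ft, h = 9 ft
Visualize: the diagonal of the base, then a right triangle with that diagonal and the height.
Formula: d = sqrt(l^2 + w^2 + h^2)
l^2 + w^2 + h^2 = 114.49 + 36 + 81 = 231.49
d = sqrt(231.49)
d = 15.2148
15.2148 ft


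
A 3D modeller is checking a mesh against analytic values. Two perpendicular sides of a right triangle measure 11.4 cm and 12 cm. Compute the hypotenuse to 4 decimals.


Shape: right triangle
Legs a = 11.4 cm, b = 12 cm
Formula: c = sqrt(a^2 + b^2)
a^2 = 129.96, b^2 = 144
a^2 + b^2 = 273.96
c = sqrt(273.96)
c = 16.5517
16.5517 cm


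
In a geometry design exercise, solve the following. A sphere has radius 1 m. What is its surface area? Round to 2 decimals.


Shape: sphere
Radius r = 1 m
Formula: SA = 4 * pi * r^2
r^2 = 1
SA = 4 * pi * 1
SA = 4 * pi
SA = 12.57
12.57 m^2


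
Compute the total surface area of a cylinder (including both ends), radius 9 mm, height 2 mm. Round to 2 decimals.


Shape: closed cylinder
Radius r = 9 mm, Height h = 2 mm
Formula: SA = 2*pi*r^2 + 2*pi*r*h = 2*pi*r*(r + h)
r + h = 11
2 * r * (r + h) = 2 * 9 * 11 = 198
SA = 198 * pi
SA = 622.04
622.04 mm^2


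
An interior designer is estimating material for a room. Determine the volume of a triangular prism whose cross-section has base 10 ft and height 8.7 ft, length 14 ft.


Shape: triangular prism
Triangle base = 10 ft, triangle height = 8.7 ft, prism length L = 14 ft
Formula: V = (1/2 * b * h_tri) * L
Cross-section area = 0.5 * 10 * 8.7 = 43.5
V = 43.5 * 14
V = 609
609 ft^3


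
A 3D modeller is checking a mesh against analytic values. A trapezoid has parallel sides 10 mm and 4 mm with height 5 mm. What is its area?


Shape: trapezoid
Parallel sides a = 10 mm, b = 4 mm; Height h = 5 mm
Formula: A = (a + b) * h / 2
a + b = 10 + 4 = 14
A = 14 * 5 / 2
A = 70 / 2
A = 35
35 mm^2


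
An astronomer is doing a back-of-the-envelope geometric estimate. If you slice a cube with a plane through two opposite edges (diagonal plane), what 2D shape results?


Solid: cube
Cutting plane: through two opposite edges (diagonal plane)
Visualize the intersection of the plane with the solid's surface.
The boundary of the cut region is a rectangle.
rectangle


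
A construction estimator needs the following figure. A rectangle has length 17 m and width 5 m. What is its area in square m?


Shape: rectangle
Length l = 17 m, Width w = 5 m
Formula: A = l * w
A = 17 * 5
A = 85
85 m^2


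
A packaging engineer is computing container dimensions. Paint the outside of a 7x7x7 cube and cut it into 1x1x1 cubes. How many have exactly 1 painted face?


Large cube: 7 x 7 x 7, cut into unit cubes.
n = 7, so n - 2 = 5
Cubes with 1 painted face lie in the interior of each face.
A cube has 6 faces; each contributes (n - 2)^2 = 25 such cubes.
Count = 6 * 25 = 150
150 unit cubes


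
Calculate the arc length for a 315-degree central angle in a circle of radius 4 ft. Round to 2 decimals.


Shape: circular arc
Radius r = 4 ft, Angle = 315 degrees
Formula: L = (angle/360) * 2 * pi * r
2 * pi * r = 8 * pi
L = (315/360) * 8 * pi
L = 7 * pi
L = 21.99
21.99 ft


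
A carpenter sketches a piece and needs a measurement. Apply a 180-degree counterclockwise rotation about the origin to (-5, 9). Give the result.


Transformation: rotation about the origin
Original point: (-5, 9)
Rule for 180 deg: (x, y) -> (-x, -y)
Apply: (-5, 9) -> (5, -9)
(5, -9)


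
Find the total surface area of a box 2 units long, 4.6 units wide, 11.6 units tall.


Shape: rectangular prism
l = 2 units, w = 4.6 units, h = 11.6 units
Formula: SA = 2(lw + lh + wh)
lw = 9.2, lh = 23.2, wh = 53.36
lw + lh + wh = 85.76
SA = 2 * 85.76
SA = 171.52
171.52 units^2


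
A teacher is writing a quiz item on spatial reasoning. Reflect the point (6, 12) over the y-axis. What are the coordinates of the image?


Transformation: reflection
Original point: (6, 12)
Rule for reflection over the y-axis: (x, y) -> (-x, y)
Apply: (6, 12) -> (-6, 12)
(-6, 12)


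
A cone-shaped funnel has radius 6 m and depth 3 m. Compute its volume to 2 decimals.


Shape: cone
Radius r = 6 m, Height h = 3 m
Formula: V = (1/3) * pi * r^2 * h
r^2 = 36
pi * r^2 * h = pi * 36 * 3 = 108 * pi
V = 108 * pi / 3
V = 113.1
113.1 m^3


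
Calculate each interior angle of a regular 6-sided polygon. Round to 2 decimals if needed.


Shape: regular hexagon (6 sides)
Formula: interior angle = (n - 2) * 180 / n
(n - 2) = 4
(n - 2) * 180 = 720
angle = 720 / 6
angle = 120
120 degrees


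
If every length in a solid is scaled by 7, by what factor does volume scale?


Linear scale factor k = 7
Rule: under a linear scaling by k, volumes scale by k^3.
k^3 = 7 * 7 * 7
k^3 = 49 * 7
k^3 = 343
Volume scales by a factor of 343.
343 (dimensionless)


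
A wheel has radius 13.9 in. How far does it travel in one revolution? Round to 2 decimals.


Shape: circle
Radius r = 13.9 in
Formula: C = 2 * pi * r
C = 2 * pi * 13.9
C = 27.8 * pi
C = 87.34
87.34 in


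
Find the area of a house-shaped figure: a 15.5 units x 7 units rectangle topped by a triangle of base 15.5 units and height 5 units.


Composite shape: rectangle + triangle
Rectangle area = 15.5 * 7 = 108.5
Triangle area = 0.5 * 15.5 * 5 = 38.75
Total = 108.5 + 38.75
Total = 147.25
147.25 units^2


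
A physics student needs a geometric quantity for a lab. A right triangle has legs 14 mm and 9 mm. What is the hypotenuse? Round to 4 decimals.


Shape: right triangle
Legs a = 14 mm, b = 9 mm
Formula: c = sqrt(a^2 + b^2)
a^2 = 196, b^2 = 81
a^2 + b^2 = 277
c = sqrt(277)
c = 16.6433
16.6433 mm


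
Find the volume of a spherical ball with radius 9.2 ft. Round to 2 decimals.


Shape: sphere
Radius r = 9.2 ft
Formula: V = (4/3) * pi * r^3
r^3 = 778.688
(4/3) * 778.688 = 1038.250667
V = 1038.250667 * pi
V = 3261.76
3261.76 ft^3


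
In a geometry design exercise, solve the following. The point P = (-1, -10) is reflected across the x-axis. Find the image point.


Transformation: reflection
Original point: (-1, -10)
Rule for reflection over the x-axis: (x, y) -> (x, -y)
Apply: (-1, -10) -> (-1, 10)
(-1, 10)


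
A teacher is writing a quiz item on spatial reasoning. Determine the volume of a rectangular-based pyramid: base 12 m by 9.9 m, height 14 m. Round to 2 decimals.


Shape: rectangular pyramid
Base: 12 m x 9.9 m, Height h = 14 m
Formula: V = (1/3) * base_area * h
base_area = 12 * 9.9 = 118.8
base_area * h = 118.8 * 14 = 1663.2
V = 1663.2 / 3
V = 554.4
554.4 m^3


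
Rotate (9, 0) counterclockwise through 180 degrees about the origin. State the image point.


Transformation: rotation about the origin
Original point: (9, 0)
Rule for 180 deg: (x, y) -> (-x, -y)
Apply: (9, 0) -> (-9, 0)
(-9, 0)


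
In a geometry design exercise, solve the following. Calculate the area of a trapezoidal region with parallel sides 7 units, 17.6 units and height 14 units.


Shape: trapezoid
Parallel sides a = 7 units, b = 17.6 units; Height h = 14 units
Formula: A = (a + b) * h / 2
a + b = 7 + 17.6 = 24.6
A = 24.6 * 14 / 2
A = 344.4 / 2
A = 172.2
172.2 units^2


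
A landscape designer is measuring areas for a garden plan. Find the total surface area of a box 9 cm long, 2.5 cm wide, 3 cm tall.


Shape: rectangular prism
l = 9 cm, w = 2.5 cm, h = 3 cm
Formula: SA = 2(lw + lh + wh)
lw = 22.5, lh = 27, wh = 7.5
lw + lh + wh = 57
SA = 2 * 57
SA = 114
114 cm^2


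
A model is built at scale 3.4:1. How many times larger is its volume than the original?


Linear scale factor k = 3.4
Rule: under a linear scaling by k, volumes scale by k^3.
k^3 = 3.4 * 3.4 * 3.4
k^3 = 11.56 * 3.4
k^3 = 39.304
Volume scales by a factor of 39.304.
39.304 (dimensionless)


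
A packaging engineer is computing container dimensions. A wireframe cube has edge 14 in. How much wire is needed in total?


Shape: cube
Side s = 14 in
A cube has 12 edges, all equal.
Formula: total edge length = 12 * s
Total = 12 * 14
Total = 168
168 in


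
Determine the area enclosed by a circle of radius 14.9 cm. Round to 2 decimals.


Shape: circle
Radius r = 14.9 cm
Formula: A = pi * r^2
r^2 = 14.9^2 = 222.01
A = pi * 222.01
A = 697.46
697.46 cm^2


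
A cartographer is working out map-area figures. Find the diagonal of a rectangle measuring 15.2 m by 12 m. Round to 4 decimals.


Shape: rectangle (diagonal via Pythagoras)
Sides: 15.2 m and 12 m
Formula: d = sqrt(l^2 + w^2)
l^2 = 231.04, w^2 = 144
l^2 + w^2 = 375.04
d = sqrt(375.04)
d = 19.3659
19.3659 m


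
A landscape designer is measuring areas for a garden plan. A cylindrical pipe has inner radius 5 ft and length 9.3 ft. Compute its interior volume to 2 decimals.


Shape: cylinder
Radius r = 5 ft, Height h = 9.3 ft
Formula: V = pi * r^2 * h
r^2 = 25
V = pi * 25 * 9.3
V = 232.5 * pi
V = 730.42
730.42 ft^3


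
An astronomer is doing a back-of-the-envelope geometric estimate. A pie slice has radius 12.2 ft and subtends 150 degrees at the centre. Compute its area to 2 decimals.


Shape: circular sector
Radius r = 12.2 ft, Angle = 150 degrees
Formula: A = (angle/360) * pi * r^2
r^2 = 148.84
Fraction of circle = 150/360
A = (150/360) * pi * 148.84
A = 62.016667 * pi
A = 194.83
194.83 ft^2


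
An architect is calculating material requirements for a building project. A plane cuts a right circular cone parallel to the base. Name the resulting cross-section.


Solid: right circular cone
Cutting plane: parallel to the base
Visualize the intersection of the plane with the solid's surface.
The boundary of the cut region is a circle.
circle


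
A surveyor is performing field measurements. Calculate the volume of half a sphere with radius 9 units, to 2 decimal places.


Shape: hemisphere (half of a sphere)
Radius r = 9 units
Formula: V = (1/2) * (4/3) * pi * r^3 = (2/3) * pi * r^3
r^3 = 729
(2/3) * 729 = 486
V = 486 * pi
V = 1526.81
1526.81 units^3


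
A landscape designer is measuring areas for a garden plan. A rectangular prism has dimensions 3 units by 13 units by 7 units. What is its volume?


Shape: rectangular prism
l = 3 units, w = 13 units, h = 7 units
Formula: V = l * w * h
V = 3 * 13 * 7
V = 39 * 7
V = 273
273 units^3


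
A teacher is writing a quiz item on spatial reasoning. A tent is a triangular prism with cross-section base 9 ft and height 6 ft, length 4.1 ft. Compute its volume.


Shape: triangular prism
Triangle base = 9 ft, triangle height = 6 ft, prism length L = 4.1 ft
Formula: V = (1/2 * b * h_tri) * L
Cross-section area = 0.5 * 9 * 6 = 27
V = 27 * 4.1
V = 110.7
110.7 ft^3


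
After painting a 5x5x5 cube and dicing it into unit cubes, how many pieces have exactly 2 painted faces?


Large cube: 5 x 5 x 5, cut into unit cubes.
n = 5, so n - 2 = 3
Cubes with 2 painted faces lie along the edges, excluding corners.
A cube has 12 edges; each contributes (n - 2) = 3 such cubes.
Count = 12 * 3 = 36
36 unit cubes


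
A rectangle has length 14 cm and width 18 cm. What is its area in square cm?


Shape: rectangle
Length l = 14 cm, Width w = 18 cm
Formula: A = l * w
A = 14 * 18
A = 252
252 cm^2


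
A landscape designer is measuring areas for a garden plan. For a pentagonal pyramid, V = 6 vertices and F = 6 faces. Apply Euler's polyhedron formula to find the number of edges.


Polyhedron: pentagonal pyramid
Euler's formula for convex polyhedra: V - E + F = 2
Given: V = 6 vertices and F = 6 faces
Solve for E:
E = V + F - 2 = 6 + 6 - 2 = 10
10 edges


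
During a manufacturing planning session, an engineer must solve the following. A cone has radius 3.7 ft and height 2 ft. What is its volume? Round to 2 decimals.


Shape: cone
Radius r = 3.7 ft, Height h = 2 ft
Formula: V = (1/3) * pi * r^2 * h
r^2 = 13.69
pi * r^2 * h = pi * 13.69 * 2 = 27.38 * pi
V = 27.38 * pi / 3
V = 28.67
28.67 ft^3


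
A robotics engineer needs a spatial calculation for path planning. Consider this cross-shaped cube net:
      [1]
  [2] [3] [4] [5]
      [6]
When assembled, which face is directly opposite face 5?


Net: cross layout. Take square 3 as the base (bottom).
Fold the four squares in the horizontal row up around 3: 2 -> left, 4 -> right, 5 wraps to the top.
Fold 1 and 6 up from 3: 1 -> back, 6 -> front.
Opposite pairs are therefore: (1, 6), (2, 4), (3, 5).
Face 5 is opposite face 3.
face 3


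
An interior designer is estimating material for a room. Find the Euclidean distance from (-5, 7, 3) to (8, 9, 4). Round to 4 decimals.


3D distance between two points
P1 = (-5, 7, 3), P2 = (8, 9, 4)
Formula: d = sqrt((x2-x1)^2 + (y2-y1)^2 + (z2-z1)^2)
dx = 8 - -5 = 13
dy = 9 - 7 = 2
dz = 4 - 3 = 1
dx^2 + dy^2 + dz^2 = 169 + 4 + 1 = 174
d = sqrt(174)
d = 13.1909
13.1909 units


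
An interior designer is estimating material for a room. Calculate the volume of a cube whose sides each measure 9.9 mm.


Shape: cube
Side s = 9.9 mm
Formula: V = s^3
V = 9.9 * 9.9 * 9.9
V = 98.01 * 9.9
V = 970.299
970.299 mm^3


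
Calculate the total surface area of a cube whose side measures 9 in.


Shape: cube
Side s = 9 in
A cube has 6 square faces.
Formula: SA = 6 * s^2
s^2 = 81
SA = 6 * 81
SA = 486
486 in^2


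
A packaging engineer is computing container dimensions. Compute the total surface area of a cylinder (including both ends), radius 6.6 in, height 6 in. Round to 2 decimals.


Shape: closed cylinder
Radius r = 6.6 in, Height h = 6 in
Formula: SA = 2*pi*r^2 + 2*pi*r*h = 2*pi*r*(r + h)
r + h = 12.6
2 * r * (r + h) = 2 * 6.6 * 12.6 = 166.32
SA = 166.32 * pi
SA = 522.51
522.51 in^2


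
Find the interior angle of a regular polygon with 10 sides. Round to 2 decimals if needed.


Shape: regular decagon (10 sides)
Formula: interior angle = (n - 2) * 180 / n
(n - 2) = 8
(n - 2) * 180 = 1440
angle = 1440 / 10
angle = 144
144 degrees


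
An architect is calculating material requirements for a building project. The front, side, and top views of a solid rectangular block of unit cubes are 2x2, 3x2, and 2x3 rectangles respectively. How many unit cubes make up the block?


Orthographic views of a solid rectangular block:
Front view 2 x 2 -> length = 2, height = 2
Side view 3 x 2 -> width = 3, height = 2 (consistent)
Top view 2 x 3 -> confirms length = 2, width = 3
The block is 2 x 3 x 2.
Total unit cubes = 2 * 3 * 2 = 12
12 unit cubes


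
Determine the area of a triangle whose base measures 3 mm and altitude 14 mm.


Shape: triangle
Base b = 3 mm, Height h = 14 mm
Formula: A = (1/2) * b * h
A = 0.5 * 3 * 14
A = 0.5 * 42
A = 21
21 mm^2


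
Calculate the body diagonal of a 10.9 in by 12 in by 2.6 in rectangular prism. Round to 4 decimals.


Shape: rectangular box (space diagonal)
l = 10.9 in, w = 12 in, h = 2.6 in
Visualize: the diagonal of the base, then a right triangle with that diagonal and the height.
Formula: d = sqrt(l^2 + w^2 + h^2)
l^2 + w^2 + h^2 = 118.81 + 144 + 6.76 = 269.57
d = sqrt(269.57)
d = 16.4186
16.4186 in


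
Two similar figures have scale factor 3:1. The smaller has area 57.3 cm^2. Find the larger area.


Linear scale factor k = 3
Original area = 57.3 cm^2
Rule: under a linear scaling by k, areas scale by k^2.
k^2 = 3^2 = 9
New area = 57.3 * 9
New area = 515.7
515.7 cm^2


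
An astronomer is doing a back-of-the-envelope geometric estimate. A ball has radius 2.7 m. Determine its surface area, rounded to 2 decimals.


Shape: sphere
Radius r = 2.7 m
Formula: SA = 4 * pi * r^2
r^2 = 7.29
SA = 4 * pi * 7.29
SA = 29.16 * pi
SA = 91.61
91.61 m^2


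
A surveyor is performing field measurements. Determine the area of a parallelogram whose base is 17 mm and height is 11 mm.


Shape: parallelogram
Base b = 17 mm, Height h = 11 mm
Formula: A = b * h
A = 17 * 11
A = 187
187 mm^2


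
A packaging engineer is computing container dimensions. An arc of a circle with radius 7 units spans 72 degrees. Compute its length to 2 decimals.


Shape: circular arc
Radius r = 7 units, Angle = 72 degrees
Formula: L = (angle/360) * 2 * pi * r
2 * pi * r = 14 * pi
L = (72/360) * 14 * pi
L = 2.8 * pi
L = 8.8
8.8 units


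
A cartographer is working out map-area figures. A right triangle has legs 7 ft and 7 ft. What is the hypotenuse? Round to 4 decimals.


Shape: right triangle
Legs a = 7 ft, b = 7 ft
Formula: c = sqrt(a^2 + b^2)
a^2 = 49, b^2 = 49
a^2 + b^2 = 98
c = sqrt(98)
c = 9.8995
9.8995 ft


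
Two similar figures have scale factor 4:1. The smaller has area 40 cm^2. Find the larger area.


Linear scale factor k = 4
Original area = 40 cm^2
Rule: under a linear scaling by k, areas scale by k^2.
k^2 = 4^2 = 16
New area = 40 * 16
New area = 640
640 cm^2


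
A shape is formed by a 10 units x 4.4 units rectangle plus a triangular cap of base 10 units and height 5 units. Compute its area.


Composite shape: rectangle + triangle
Rectangle area = 10 * 4.4 = 44
Triangle area = 0.5 * 10 * 5 = 25
Total = 44 + 25
Total = 69
69 units^2


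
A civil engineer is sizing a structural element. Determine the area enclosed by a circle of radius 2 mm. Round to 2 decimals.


Shape: circle
Radius r = 2 mm
Formula: A = pi * r^2
r^2 = 2^2 = 4
A = pi * 4
A = 12.57
12.57 mm^2


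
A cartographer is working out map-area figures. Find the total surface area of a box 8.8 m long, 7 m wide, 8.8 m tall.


Shape: rectangular prism
l = 8.8 m, w = 7 m, h = 8.8 m
Formula: SA = 2(lw + lh + wh)
lw = 61.6, lh = 77.44, wh = 61.6
lw + lh + wh = 200.64
SA = 2 * 200.64
SA = 401.28
401.28 m^2
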